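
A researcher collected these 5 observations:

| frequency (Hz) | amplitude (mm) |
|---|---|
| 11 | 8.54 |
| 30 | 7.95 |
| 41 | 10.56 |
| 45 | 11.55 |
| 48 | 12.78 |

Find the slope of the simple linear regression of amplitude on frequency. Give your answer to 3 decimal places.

n = 5, Σx = 175, Σy = 51.38, Σxy = 1898.59, Σx² = 7031
Sxx = Σx² − (Σx)²/n = 7031 − 6125 = 906
Sxy = Σxy − (Σx)(Σy)/n = 1898.59 − 1798.3 = 100.29
b = Sxy/Sxx = 100.29/906 = 0.110695

0.111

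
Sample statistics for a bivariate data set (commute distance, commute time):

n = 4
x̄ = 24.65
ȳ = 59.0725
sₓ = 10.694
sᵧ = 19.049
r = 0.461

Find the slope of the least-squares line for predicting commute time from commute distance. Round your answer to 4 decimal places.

0.8212

b = r · sᵧ/sₓ = 0.461 · 19.049/10.694 = 0.821170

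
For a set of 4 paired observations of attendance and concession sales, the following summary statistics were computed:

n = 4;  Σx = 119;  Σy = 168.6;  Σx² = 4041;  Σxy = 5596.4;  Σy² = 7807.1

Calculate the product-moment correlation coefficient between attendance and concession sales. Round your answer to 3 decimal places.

Sxx = Σx² − (Σx)²/n = 4041 − 3540.25 = 500.75
Sxy = Σxy − (Σx)(Σy)/n = 5596.4 − 5015.85 = 580.55
Syy = Σy² − (Σy)²/n = 7807.1 − 7106.49 = 700.61
r = Sxy/√(Sxx·Syy) = 580.55/√(350830.4575) = 580.55/592.309427 = 0.980146

0.980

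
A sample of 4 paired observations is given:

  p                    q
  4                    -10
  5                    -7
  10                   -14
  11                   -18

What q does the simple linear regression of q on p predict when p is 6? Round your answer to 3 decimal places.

n = 4, Σx = 30, Σy = -49, Σxy = -413, Σx² = 262
Sxx = Σx² − (Σx)²/n = 262 − 225 = 37
Sxy = Σxy − (Σx)(Σy)/n = -413 − (-367.5) = -45.5
b = Sxy/Sxx = -45.5/37 = -1.229730
a = ȳ − b·x̄ = -12.25 − (-1.229730)·7.5 = -3.027027
ŷ(6) = a + b·6 = -3.027027 + (-1.229730)·6 = -10.405405

-10.405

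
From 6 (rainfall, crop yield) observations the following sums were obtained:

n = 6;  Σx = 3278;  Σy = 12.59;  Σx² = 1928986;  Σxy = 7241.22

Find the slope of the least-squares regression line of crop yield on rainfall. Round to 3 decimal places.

Sxx = Σx² − (Σx)²/n = 1928986 − 1790880.666667 = 138105.333333
Sxy = Σxy − (Σx)(Σy)/n = 7241.22 − 6878.336667 = 362.883333
b = Sxy/Sxx = 362.883333/138105.333333 = 0.002628

0.003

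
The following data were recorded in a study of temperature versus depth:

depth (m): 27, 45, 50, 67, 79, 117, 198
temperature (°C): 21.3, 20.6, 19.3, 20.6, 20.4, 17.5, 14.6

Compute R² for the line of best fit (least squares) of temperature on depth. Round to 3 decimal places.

0.903

n = 7, Σx = 583, Σy = 134.3, Σxy = 10397.2, Σx² = 68877, Σy² = 2610.47
Sxx = Σx² − (Σx)²/n = 68877 − 48555.571429 = 20321.428571
Sxy = Σxy − (Σx)(Σy)/n = 10397.2 − 11185.271429 = -788.071429
Syy = Σy² − (Σy)²/n = 2610.47 − 2576.641429 = 33.828571
R² = Sxy²/(Sxx·Syy) = (-788.071429)²/(20321.428571·33.828571) = 0.903427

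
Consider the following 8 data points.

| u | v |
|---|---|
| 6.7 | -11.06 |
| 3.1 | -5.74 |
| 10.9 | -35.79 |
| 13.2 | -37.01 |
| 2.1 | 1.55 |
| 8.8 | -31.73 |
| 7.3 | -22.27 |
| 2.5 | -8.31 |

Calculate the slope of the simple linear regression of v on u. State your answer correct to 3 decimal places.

n = 8, Σx = 54.6, Σy = -150.36, Σxy = -1429.854, Σx² = 488.94
Sxx = Σx² − (Σx)²/n = 488.94 − 372.645 = 116.295
Sxy = Σxy − (Σx)(Σy)/n = -1429.854 − (-1026.207) = -403.647
b = Sxy/Sxx = -403.647/116.295 = -3.470889

-3.471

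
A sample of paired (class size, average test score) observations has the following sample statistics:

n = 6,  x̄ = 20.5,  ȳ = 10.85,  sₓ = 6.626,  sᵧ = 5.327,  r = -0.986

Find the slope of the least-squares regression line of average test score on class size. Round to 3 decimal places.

-0.793

b = r · sᵧ/sₓ = -0.986 · 5.327/6.626 = -0.792699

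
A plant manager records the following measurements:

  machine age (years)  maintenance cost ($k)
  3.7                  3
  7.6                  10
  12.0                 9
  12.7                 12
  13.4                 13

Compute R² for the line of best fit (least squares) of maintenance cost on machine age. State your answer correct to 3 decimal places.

0.787

n = 5, Σx = 49.4, Σy = 47, Σxy = 521.7, Σx² = 556.3, Σy² = 503
Sxx = Σx² − (Σx)²/n = 556.3 − 488.072 = 68.228
Sxy = Σxy − (Σx)(Σy)/n = 521.7 − 464.36 = 57.34
Syy = Σy² − (Σy)²/n = 503 − 441.8 = 61.2
R² = Sxy²/(Sxx·Syy) = (57.34)²/(68.228·61.2) = 0.787411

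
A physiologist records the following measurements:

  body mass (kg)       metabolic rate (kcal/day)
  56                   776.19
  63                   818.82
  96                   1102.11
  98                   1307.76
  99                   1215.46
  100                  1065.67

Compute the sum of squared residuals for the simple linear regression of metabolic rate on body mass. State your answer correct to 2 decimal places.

38209.01

n = 6, Σx = 512, Σy = 6286.01, Σxy = 555912.88, Σx² = 45726, Σy² = 6810815.3387
Sxx = Σx² − (Σx)²/n = 45726 − 43690.666667 = 2035.333333
Sxy = Σxy − (Σx)(Σy)/n = 555912.88 − 536406.186667 = 19506.693333
Syy = Σy² − (Σy)²/n = 6810815.3387 − 6585653.620017 = 225161.718683
b = Sxy/Sxx = 19506.693333/2035.333333 = 9.584029
SSE = Syy − b·Sxy = 225161.718683 − 9.584029·19506.693333 = 38209.007514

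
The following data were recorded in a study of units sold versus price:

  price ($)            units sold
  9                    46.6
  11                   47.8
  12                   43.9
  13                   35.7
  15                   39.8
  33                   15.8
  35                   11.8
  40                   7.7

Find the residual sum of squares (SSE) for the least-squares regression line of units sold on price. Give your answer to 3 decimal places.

n = 8, Σx = 168, Σy = 249.1, Σxy = 3775.5, Σx² = 4654, Σy² = 9690.31
Sxx = Σx² − (Σx)²/n = 4654 − 3528 = 1126
Sxy = Σxy − (Σx)(Σy)/n = 3775.5 − 5231.1 = -1455.6
Syy = Σy² − (Σy)²/n = 9690.31 − 7756.35125 = 1933.95875
b = Sxy/Sxx = -1455.6/1126 = -1.292718
SSE = Syy − b·Sxy = 1933.95875 − (-1.292718)·(-1455.6) = 52.279034

52.279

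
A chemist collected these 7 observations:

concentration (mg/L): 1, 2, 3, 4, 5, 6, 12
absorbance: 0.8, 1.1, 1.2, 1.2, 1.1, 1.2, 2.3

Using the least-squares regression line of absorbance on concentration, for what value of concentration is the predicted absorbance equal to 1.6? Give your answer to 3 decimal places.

n = 7, Σx = 33, Σy = 8.9, Σxy = 51.7, Σx² = 235
Sxx = Σx² − (Σx)²/n = 235 − 155.571429 = 79.428571
Sxy = Σxy − (Σx)(Σy)/n = 51.7 − 41.957143 = 9.742857
b = Sxy/Sxx = 9.742857/79.428571 = 0.122662
a = ȳ − b·x̄ = 1.271429 − 0.122662·4.714286 = 0.693165
Set a + b·x = 1.6: x = (1.6 − 0.693165) / 0.122662 = 7.392962

7.393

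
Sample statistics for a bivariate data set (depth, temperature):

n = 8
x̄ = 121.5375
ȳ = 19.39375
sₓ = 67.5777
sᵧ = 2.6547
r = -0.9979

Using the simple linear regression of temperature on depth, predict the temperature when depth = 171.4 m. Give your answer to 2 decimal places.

17.44

b = r · sᵧ/sₓ = -0.9979 · 2.6547/67.5777 = -0.039201
a = ȳ − b·x̄ = 19.39375 − (-0.039201)·121.5375 = 24.158163
ŷ(171.4) = a + b·171.4 = 24.158163 + (-0.039201)·171.4 = 17.439081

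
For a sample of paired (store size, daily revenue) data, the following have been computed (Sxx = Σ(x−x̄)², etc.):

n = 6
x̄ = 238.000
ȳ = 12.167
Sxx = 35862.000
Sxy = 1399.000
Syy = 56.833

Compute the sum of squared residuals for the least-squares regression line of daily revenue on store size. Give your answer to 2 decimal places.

2.26

b = Sxy/Sxx = 1399/35862 = 0.039011
SSE = Syy − b·Sxy = 56.833 − 0.039011·1399 = 2.257098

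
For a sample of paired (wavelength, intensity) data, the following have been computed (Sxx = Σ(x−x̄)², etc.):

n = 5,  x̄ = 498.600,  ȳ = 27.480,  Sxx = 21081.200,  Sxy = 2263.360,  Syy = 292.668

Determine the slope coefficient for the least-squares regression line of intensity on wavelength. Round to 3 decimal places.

b = Sxy/Sxx = 2263.36/21081.2 = 0.107364

0.107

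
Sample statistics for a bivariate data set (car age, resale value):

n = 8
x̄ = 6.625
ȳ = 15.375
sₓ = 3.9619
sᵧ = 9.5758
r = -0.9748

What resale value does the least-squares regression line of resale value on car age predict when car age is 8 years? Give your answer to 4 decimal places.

b = r · sᵧ/sₓ = -0.9748 · 9.5758/3.9619 = -2.356064
a = ȳ − b·x̄ = 15.375 − (-2.356064)·6.625 = 30.983924
ŷ(8) = a + b·8 = 30.983924 + (-2.356064)·8 = 12.135412

12.1354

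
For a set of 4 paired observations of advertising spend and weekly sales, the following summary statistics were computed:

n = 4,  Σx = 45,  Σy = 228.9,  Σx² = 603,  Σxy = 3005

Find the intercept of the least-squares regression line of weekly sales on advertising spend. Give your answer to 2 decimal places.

7.24

Sxx = Σx² − (Σx)²/n = 603 − 506.25 = 96.75
Sxy = Σxy − (Σx)(Σy)/n = 3005 − 2575.125 = 429.875
b = Sxy/Sxx = 429.875/96.75 = 4.443152
a = ȳ − b·x̄ = 57.225 − 4.443152·11.25 = 7.239535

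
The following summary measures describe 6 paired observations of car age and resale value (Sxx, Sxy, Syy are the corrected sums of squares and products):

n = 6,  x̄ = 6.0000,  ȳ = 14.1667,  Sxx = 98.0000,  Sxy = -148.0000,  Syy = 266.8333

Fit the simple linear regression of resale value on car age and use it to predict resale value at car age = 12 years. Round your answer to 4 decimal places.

5.1055

b = Sxy/Sxx = -148/98 = -1.510204
a = ȳ − b·x̄ = 14.1667 − (-1.510204)·6 = 23.227924
ŷ(12) = a + b·12 = 23.227924 + (-1.510204)·12 = 5.105476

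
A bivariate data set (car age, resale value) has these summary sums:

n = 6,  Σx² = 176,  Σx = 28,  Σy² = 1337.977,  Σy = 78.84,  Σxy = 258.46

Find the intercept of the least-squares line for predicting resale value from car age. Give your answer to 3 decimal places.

Sxx = Σx² − (Σx)²/n = 176 − 130.666667 = 45.333333
Sxy = Σxy − (Σx)(Σy)/n = 258.46 − 367.92 = -109.46
b = Sxy/Sxx = -109.46/45.333333 = -2.414559
a = ȳ − b·x̄ = 13.14 − (-2.414559)·4.666667 = 24.407941

24.408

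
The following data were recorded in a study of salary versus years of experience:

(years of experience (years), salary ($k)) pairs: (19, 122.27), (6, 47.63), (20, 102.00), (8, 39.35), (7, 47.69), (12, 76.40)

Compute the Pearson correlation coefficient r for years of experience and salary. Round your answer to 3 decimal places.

n = 6, Σx = 72, Σy = 435.34, Σxy = 6214.34, Σx² = 1054, Σy² = 37282.2884
Sxx = Σx² − (Σx)²/n = 1054 − 864 = 190
Sxy = Σxy − (Σx)(Σy)/n = 6214.34 − 5224.08 = 990.26
Syy = Σy² − (Σy)²/n = 37282.2884 − 31586.819267 = 5695.469133
r = Sxy/√(Sxx·Syy) = 990.26/√(1082139.135333) = 990.26/1040.259167 = 0.951936

0.952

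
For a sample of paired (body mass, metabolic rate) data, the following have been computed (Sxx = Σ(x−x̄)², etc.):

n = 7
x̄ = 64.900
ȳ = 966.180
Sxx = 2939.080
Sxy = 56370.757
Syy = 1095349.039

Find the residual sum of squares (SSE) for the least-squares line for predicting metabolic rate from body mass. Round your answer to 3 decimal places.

b = Sxy/Sxx = 56370.757/2939.08 = 19.179729
SSE = Syy − b·Sxy = 1095349.039 − 19.179729·56370.757 = 14173.213656

14173.214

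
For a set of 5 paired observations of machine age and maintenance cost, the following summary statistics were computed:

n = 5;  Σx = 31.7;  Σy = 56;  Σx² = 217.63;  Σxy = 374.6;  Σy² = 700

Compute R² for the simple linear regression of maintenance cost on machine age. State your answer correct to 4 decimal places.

0.3156

Sxx = Σx² − (Σx)²/n = 217.63 − 200.978 = 16.652
Sxy = Σxy − (Σx)(Σy)/n = 374.6 − 355.04 = 19.56
Syy = Σy² − (Σy)²/n = 700 − 627.2 = 72.8
R² = Sxy²/(Sxx·Syy) = (19.56)²/(16.652·72.8) = 0.315602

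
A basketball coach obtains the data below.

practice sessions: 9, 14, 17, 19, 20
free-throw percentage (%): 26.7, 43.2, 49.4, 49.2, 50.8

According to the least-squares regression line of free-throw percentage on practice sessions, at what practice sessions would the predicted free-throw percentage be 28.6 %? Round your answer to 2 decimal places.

8.76

n = 5, Σx = 79, Σy = 219.3, Σxy = 3635.7, Σx² = 1327
Sxx = Σx² − (Σx)²/n = 1327 − 1248.2 = 78.8
Sxy = Σxy − (Σx)(Σy)/n = 3635.7 − 3464.94 = 170.76
b = Sxy/Sxx = 170.76/78.8 = 2.167005
a = ȳ − b·x̄ = 43.86 − 2.167005·15.8 = 9.621320
Set a + b·x = 28.6: x = (28.6 − 9.621320) / 2.167005 = 8.758023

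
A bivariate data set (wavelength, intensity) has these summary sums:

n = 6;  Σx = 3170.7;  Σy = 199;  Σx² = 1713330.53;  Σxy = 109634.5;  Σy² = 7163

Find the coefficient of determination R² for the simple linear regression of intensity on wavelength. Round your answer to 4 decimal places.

Sxx = Σx² − (Σx)²/n = 1713330.53 − 1675556.415 = 37774.115
Sxy = Σxy − (Σx)(Σy)/n = 109634.5 − 105161.55 = 4472.95
Syy = Σy² − (Σy)²/n = 7163 − 6600.166667 = 562.833333
R² = Sxy²/(Sxx·Syy) = (4472.95)²/(37774.115·562.833333) = 0.941053

0.9411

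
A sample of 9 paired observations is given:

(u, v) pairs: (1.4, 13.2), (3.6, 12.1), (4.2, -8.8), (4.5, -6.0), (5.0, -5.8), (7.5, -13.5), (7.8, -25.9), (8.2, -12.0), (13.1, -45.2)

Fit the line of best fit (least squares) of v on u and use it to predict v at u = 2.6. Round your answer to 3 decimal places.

n = 9, Σx = 55.3, Σy = -91.9, Σxy = -1024.71, Σx² = 433.75
Sxx = Σx² − (Σx)²/n = 433.75 − 339.787778 = 93.962222
Sxy = Σxy − (Σx)(Σy)/n = -1024.71 − (-564.674444) = -460.035556
b = Sxy/Sxx = -460.035556/93.962222 = -4.895963
a = ȳ − b·x̄ = -10.211111 − (-4.895963)·6.144444 = 19.871861
ŷ(2.6) = a + b·2.6 = 19.871861 + (-4.895963)·2.6 = 7.142357

7.142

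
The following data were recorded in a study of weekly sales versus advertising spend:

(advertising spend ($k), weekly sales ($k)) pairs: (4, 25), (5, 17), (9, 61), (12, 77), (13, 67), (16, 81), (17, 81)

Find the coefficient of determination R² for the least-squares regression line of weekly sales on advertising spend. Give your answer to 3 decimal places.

0.875

n = 7, Σx = 76, Σy = 409, Σxy = 5202, Σx² = 980, Σy² = 28175
Sxx = Σx² − (Σx)²/n = 980 − 825.142857 = 154.857143
Sxy = Σxy − (Σx)(Σy)/n = 5202 − 4440.571429 = 761.428571
Syy = Σy² − (Σy)²/n = 28175 − 23897.285714 = 4277.714286
R² = Sxy²/(Sxx·Syy) = (761.428571)²/(154.857143·4277.714286) = 0.875216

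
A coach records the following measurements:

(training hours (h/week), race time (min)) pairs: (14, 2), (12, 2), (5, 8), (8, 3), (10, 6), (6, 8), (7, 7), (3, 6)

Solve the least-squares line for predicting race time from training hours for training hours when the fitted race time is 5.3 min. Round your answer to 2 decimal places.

8.03

n = 8, Σx = 65, Σy = 42, Σxy = 291, Σx² = 623
Sxx = Σx² − (Σx)²/n = 623 − 528.125 = 94.875
Sxy = Σxy − (Σx)(Σy)/n = 291 − 341.25 = -50.25
b = Sxy/Sxx = -50.25/94.875 = -0.529644
a = ȳ − b·x̄ = 5.25 − (-0.529644)·8.125 = 9.553360
Set a + b·x = 5.3: x = (5.3 − 9.553360) / (-0.529644) = 8.030597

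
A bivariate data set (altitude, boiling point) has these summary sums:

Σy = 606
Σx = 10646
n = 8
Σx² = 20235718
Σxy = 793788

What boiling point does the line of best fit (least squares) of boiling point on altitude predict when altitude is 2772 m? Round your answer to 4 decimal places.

Sxx = Σx² − (Σx)²/n = 20235718 − 14167164.5 = 6068553.5
Sxy = Σxy − (Σx)(Σy)/n = 793788 − 806434.5 = -12646.5
b = Sxy/Sxx = -12646.5/6068553.5 = -0.002084
a = ȳ − b·x̄ = 75.75 − (-0.002084)·1330.75 = 78.523203
ŷ(2772) = a + b·2772 = 78.523203 + (-0.002084)·2772 = 72.746522

72.7465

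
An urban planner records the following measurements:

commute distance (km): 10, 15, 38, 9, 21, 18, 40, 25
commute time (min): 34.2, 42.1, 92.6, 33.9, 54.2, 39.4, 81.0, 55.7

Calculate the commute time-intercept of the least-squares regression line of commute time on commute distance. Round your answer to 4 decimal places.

n = 8, Σx = 176, Σy = 433.1, Σxy = 11277.3, Σx² = 4840
Sxx = Σx² − (Σx)²/n = 4840 − 3872 = 968
Sxy = Σxy − (Σx)(Σy)/n = 11277.3 − 9528.2 = 1749.1
b = Sxy/Sxx = 1749.1/968 = 1.806921
a = ȳ − b·x̄ = 54.1375 − 1.806921·22 = 14.385227

14.3852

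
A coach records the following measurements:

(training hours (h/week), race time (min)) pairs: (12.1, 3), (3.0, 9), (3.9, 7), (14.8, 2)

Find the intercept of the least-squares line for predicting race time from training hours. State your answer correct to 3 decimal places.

n = 4, Σx = 33.8, Σy = 21, Σxy = 120.2, Σx² = 389.66
Sxx = Σx² − (Σx)²/n = 389.66 − 285.61 = 104.05
Sxy = Σxy − (Σx)(Σy)/n = 120.2 − 177.45 = -57.25
b = Sxy/Sxx = -57.25/104.05 = -0.550216
a = ȳ − b·x̄ = 5.25 − (-0.550216)·8.45 = 9.899327

9.899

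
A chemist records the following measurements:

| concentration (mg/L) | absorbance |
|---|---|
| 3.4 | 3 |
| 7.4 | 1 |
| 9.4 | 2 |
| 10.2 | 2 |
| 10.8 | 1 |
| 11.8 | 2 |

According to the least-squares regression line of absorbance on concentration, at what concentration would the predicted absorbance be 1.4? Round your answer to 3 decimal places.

12.206

n = 6, Σx = 53, Σy = 11, Σxy = 91.2, Σx² = 514.6
Sxx = Σx² − (Σx)²/n = 514.6 − 468.166667 = 46.433333
Sxy = Σxy − (Σx)(Σy)/n = 91.2 − 97.166667 = -5.966667
b = Sxy/Sxx = -5.966667/46.433333 = -0.128500
a = ȳ − b·x̄ = 1.833333 − (-0.128500)·8.833333 = 2.968413
Set a + b·x = 1.4: x = (1.4 − 2.968413) / (-0.128500) = 12.205587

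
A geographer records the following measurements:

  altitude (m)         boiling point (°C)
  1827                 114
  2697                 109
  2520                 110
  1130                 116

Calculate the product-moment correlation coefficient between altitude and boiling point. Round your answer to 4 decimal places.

n = 4, Σx = 8174, Σy = 449, Σxy = 910531, Σx² = 18239038, Σy² = 50433
Sxx = Σx² − (Σx)²/n = 18239038 − 16703569 = 1535469
Sxy = Σxy − (Σx)(Σy)/n = 910531 − 917531.5 = -7000.5
Syy = Σy² − (Σy)²/n = 50433 − 50400.25 = 32.75
r = Sxy/√(Sxx·Syy) = -7000.5/√(50286609.75) = -7000.5/7091.305222 = -0.987195

-0.9872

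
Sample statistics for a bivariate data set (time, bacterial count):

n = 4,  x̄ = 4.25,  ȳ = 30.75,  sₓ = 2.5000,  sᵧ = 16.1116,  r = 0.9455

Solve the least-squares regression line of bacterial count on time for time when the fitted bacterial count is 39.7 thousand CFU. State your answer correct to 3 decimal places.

5.719

b = r · sᵧ/sₓ = 0.9455 · 16.1116/2.5 = 6.093407
a = ȳ − b·x̄ = 30.75 − 6.093407·4.25 = 4.853020
Set a + b·x = 39.7: x = (39.7 − 4.853020) / 6.093407 = 5.718801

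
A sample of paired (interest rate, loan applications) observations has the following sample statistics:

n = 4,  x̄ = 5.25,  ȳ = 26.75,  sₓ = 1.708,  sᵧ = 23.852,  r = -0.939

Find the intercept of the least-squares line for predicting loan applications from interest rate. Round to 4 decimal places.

b = r · sᵧ/sₓ = -0.939 · 23.852/1.708 = -13.113014
a = ȳ − b·x̄ = 26.75 − (-13.113014)·5.25 = 95.593324

95.5933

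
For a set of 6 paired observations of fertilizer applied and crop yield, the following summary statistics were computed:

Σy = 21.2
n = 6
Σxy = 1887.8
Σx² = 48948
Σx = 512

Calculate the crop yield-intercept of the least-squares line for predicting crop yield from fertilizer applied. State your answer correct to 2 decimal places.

Sxx = Σx² − (Σx)²/n = 48948 − 43690.666667 = 5257.333333
Sxy = Σxy − (Σx)(Σy)/n = 1887.8 − 1809.066667 = 78.733333
b = Sxy/Sxx = 78.733333/5257.333333 = 0.014976
a = ȳ − b·x̄ = 3.533333 − 0.014976·85.333333 = 2.255389

2.26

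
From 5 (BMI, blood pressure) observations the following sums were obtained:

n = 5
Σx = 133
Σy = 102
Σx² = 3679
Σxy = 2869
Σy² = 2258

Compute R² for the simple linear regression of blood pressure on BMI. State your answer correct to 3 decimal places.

0.970

Sxx = Σx² − (Σx)²/n = 3679 − 3537.8 = 141.2
Sxy = Σxy − (Σx)(Σy)/n = 2869 − 2713.2 = 155.8
Syy = Σy² − (Σy)²/n = 2258 − 2080.8 = 177.2
R² = Sxy²/(Sxx·Syy) = (155.8)²/(141.2·177.2) = 0.970145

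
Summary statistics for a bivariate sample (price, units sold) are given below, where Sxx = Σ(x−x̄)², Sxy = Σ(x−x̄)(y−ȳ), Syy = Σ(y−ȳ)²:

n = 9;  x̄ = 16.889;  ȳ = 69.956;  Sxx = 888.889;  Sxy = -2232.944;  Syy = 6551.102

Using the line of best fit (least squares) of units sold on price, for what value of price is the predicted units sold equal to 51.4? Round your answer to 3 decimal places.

b = Sxy/Sxx = -2232.944/888.889 = -2.512062
a = ȳ − b·x̄ = 69.956 − (-2.512062)·16.889 = 112.382210
Set a + b·x = 51.4: x = (51.4 − 112.382210) / (-2.512062) = 24.275761

24.276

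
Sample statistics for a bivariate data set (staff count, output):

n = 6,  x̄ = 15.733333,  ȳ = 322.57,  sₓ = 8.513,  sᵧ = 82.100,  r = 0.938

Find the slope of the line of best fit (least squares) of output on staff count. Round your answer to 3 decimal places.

9.046

b = r · sᵧ/sₓ = 0.938 · 82.1/8.513 = 9.046141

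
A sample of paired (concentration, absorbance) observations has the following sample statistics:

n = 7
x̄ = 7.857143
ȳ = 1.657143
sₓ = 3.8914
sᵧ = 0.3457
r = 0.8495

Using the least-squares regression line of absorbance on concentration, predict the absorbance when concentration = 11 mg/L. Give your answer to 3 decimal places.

b = r · sᵧ/sₓ = 0.8495 · 0.3457/3.8914 = 0.075467
a = ȳ − b·x̄ = 1.657143 − 0.075467·7.857143 = 1.064188
ŷ(11) = a + b·11 = 1.064188 + 0.075467·11 = 1.894325

1.894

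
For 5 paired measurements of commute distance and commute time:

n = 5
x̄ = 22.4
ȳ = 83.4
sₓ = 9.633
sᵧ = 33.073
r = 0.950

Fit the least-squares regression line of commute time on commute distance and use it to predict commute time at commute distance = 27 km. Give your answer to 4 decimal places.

b = r · sᵧ/sₓ = 0.95 · 33.073/9.633 = 3.261637
a = ȳ − b·x̄ = 83.4 − 3.261637·22.4 = 10.339329
ŷ(27) = a + b·27 = 10.339329 + 3.261637·27 = 98.403531

98.4035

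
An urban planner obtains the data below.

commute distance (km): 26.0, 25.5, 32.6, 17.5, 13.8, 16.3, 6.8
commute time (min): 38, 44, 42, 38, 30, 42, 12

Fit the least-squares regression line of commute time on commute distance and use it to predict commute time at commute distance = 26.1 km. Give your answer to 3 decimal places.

41.454

n = 7, Σx = 138.5, Σy = 246, Σxy = 5324.4, Σx² = 3197.63
Sxx = Σx² − (Σx)²/n = 3197.63 − 2740.321429 = 457.308571
Sxy = Σxy − (Σx)(Σy)/n = 5324.4 − 4867.285714 = 457.114286
b = Sxy/Sxx = 457.114286/457.308571 = 0.999575
a = ȳ − b·x̄ = 35.142857 − 0.999575·19.785714 = 15.365549
ŷ(26.1) = a + b·26.1 = 15.365549 + 0.999575·26.1 = 41.454460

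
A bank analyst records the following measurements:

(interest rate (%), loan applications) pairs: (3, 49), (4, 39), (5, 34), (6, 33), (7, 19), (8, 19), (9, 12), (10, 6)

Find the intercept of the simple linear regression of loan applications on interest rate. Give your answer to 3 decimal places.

64.679

n = 8, Σx = 52, Σy = 211, Σxy = 1124, Σx² = 380
Sxx = Σx² − (Σx)²/n = 380 − 338 = 42
Sxy = Σxy − (Σx)(Σy)/n = 1124 − 1371.5 = -247.5
b = Sxy/Sxx = -247.5/42 = -5.892857
a = ȳ − b·x̄ = 26.375 − (-5.892857)·6.5 = 64.678571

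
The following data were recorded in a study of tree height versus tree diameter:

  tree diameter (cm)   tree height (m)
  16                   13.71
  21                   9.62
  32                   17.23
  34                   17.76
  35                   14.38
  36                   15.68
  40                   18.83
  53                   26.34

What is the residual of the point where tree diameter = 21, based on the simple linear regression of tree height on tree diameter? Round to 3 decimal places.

n = 8, Σx = 267, Σy = 133.55, Σxy = 4793.58, Σx² = 9807
Sxx = Σx² − (Σx)²/n = 9807 − 8911.125 = 895.875
Sxy = Σxy − (Σx)(Σy)/n = 4793.58 − 4457.23125 = 336.34875
b = Sxy/Sxx = 336.34875/895.875 = 0.375442
a = ȳ − b·x̄ = 16.69375 − 0.375442·33.375 = 4.163386
ŷ(21) = 4.163386 + 0.375442·21 = 12.047660
residual = y − ŷ = 9.62 − 12.047660 = -2.427660

-2.428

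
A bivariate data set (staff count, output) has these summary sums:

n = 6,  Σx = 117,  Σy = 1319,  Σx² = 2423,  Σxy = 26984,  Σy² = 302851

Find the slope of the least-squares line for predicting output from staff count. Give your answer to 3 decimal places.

8.929

Sxx = Σx² − (Σx)²/n = 2423 − 2281.5 = 141.5
Sxy = Σxy − (Σx)(Σy)/n = 26984 − 25720.5 = 1263.5
b = Sxy/Sxx = 1263.5/141.5 = 8.929329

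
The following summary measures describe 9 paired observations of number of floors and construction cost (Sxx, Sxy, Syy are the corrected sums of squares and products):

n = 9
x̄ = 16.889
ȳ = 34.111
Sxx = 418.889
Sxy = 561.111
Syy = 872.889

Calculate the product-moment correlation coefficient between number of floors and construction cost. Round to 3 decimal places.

r = Sxy/√(Sxx·Syy) = 561.111/√(365643.600321) = 561.111/604.684711 = 0.927940

0.928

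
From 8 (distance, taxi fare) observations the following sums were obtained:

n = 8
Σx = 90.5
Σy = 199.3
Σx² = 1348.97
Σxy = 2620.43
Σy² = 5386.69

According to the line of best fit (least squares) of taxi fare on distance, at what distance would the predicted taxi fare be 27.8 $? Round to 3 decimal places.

Sxx = Σx² − (Σx)²/n = 1348.97 − 1023.78125 = 325.18875
Sxy = Σxy − (Σx)(Σy)/n = 2620.43 − 2254.58125 = 365.84875
b = Sxy/Sxx = 365.84875/325.18875 = 1.125035
a = ȳ − b·x̄ = 24.9125 − 1.125035·11.3125 = 12.185541
Set a + b·x = 27.8: x = (27.8 − 12.185541) / 1.125035 = 13.879087

13.879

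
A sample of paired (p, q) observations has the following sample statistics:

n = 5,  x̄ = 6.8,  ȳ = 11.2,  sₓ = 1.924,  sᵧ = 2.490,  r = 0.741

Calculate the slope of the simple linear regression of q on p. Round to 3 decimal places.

b = r · sᵧ/sₓ = 0.741 · 2.49/1.924 = 0.958986

0.959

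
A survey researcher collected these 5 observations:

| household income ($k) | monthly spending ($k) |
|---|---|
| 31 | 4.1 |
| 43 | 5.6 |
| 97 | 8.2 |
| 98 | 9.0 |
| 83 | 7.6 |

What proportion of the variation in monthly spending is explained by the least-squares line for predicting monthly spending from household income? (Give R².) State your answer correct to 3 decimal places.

n = 5, Σx = 352, Σy = 34.5, Σxy = 2676.1, Σx² = 28712, Σy² = 254.17
Sxx = Σx² − (Σx)²/n = 28712 − 24780.8 = 3931.2
Sxy = Σxy − (Σx)(Σy)/n = 2676.1 − 2428.8 = 247.3
Syy = Σy² − (Σy)²/n = 254.17 − 238.05 = 16.12
R² = Sxy²/(Sxx·Syy) = (247.3)²/(3931.2·16.12) = 0.965068

0.965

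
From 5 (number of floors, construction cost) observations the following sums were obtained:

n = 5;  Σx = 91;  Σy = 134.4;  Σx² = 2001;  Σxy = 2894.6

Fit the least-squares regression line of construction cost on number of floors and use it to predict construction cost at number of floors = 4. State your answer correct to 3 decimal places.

8.408

Sxx = Σx² − (Σx)²/n = 2001 − 1656.2 = 344.8
Sxy = Σxy − (Σx)(Σy)/n = 2894.6 − 2446.08 = 448.52
b = Sxy/Sxx = 448.52/344.8 = 1.300812
a = ȳ − b·x̄ = 26.88 − 1.300812·18.2 = 3.205220
ŷ(4) = a + b·4 = 3.205220 + 1.300812·4 = 8.408469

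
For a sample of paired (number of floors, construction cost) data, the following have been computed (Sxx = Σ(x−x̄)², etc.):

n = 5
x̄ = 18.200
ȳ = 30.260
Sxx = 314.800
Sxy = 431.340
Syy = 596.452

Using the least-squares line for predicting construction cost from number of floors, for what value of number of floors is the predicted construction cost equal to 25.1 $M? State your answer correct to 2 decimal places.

b = Sxy/Sxx = 431.34/314.8 = 1.370203
a = ȳ − b·x̄ = 30.26 − 1.370203·18.2 = 5.322300
Set a + b·x = 25.1: x = (25.1 − 5.322300) / 1.370203 = 14.434135

14.43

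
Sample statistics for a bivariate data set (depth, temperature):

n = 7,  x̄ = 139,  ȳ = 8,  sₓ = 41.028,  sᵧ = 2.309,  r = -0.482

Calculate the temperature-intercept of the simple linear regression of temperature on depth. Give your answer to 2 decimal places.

b = r · sᵧ/sₓ = -0.482 · 2.309/41.028 = -0.027126
a = ȳ − b·x̄ = 8 − (-0.027126)·139 = 11.770556

11.77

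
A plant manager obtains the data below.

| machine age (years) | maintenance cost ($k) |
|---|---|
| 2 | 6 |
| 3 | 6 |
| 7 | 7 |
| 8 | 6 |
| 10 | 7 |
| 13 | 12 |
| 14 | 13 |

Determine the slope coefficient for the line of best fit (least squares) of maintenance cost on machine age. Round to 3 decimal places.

0.559

n = 7, Σx = 57, Σy = 57, Σxy = 535, Σx² = 591
Sxx = Σx² − (Σx)²/n = 591 − 464.142857 = 126.857143
Sxy = Σxy − (Σx)(Σy)/n = 535 − 464.142857 = 70.857143
b = Sxy/Sxx = 70.857143/126.857143 = 0.558559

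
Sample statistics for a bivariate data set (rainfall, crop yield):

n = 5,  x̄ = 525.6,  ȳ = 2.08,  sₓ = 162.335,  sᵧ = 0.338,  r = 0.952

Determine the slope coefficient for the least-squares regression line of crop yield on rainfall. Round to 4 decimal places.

0.0020

b = r · sᵧ/sₓ = 0.952 · 0.338/162.335 = 0.001982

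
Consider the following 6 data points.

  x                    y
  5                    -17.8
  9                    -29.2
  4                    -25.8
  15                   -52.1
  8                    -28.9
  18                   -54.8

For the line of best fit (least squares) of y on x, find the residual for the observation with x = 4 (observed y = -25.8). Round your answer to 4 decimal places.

n = 6, Σx = 59, Σy = -208.6, Σxy = -2454.1, Σx² = 735
Sxx = Σx² − (Σx)²/n = 735 − 580.166667 = 154.833333
Sxy = Σxy − (Σx)(Σy)/n = -2454.1 − (-2051.233333) = -402.866667
b = Sxy/Sxx = -402.866667/154.833333 = -2.601938
a = ȳ − b·x̄ = -34.766667 − (-2.601938)·9.833333 = -9.180947
ŷ(4) = -9.180947 + (-2.601938)·4 = -19.588698
residual = y − ŷ = -25.8 − (-19.588698) = -6.211302

-6.2113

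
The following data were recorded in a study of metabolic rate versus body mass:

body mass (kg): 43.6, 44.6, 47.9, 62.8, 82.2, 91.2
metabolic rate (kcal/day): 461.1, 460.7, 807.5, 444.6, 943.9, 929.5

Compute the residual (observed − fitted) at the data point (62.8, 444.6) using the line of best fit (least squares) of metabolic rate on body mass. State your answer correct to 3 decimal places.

n = 6, Σx = 372.3, Σy = 4047.3, Σxy = 269610.29, Σx² = 25202.65
Sxx = Σx² − (Σx)²/n = 25202.65 − 23101.215 = 2101.435
Sxy = Σxy − (Σx)(Σy)/n = 269610.29 − 251134.965 = 18475.325
b = Sxy/Sxx = 18475.325/2101.435 = 8.791766
a = ȳ − b·x̄ = 674.55 − 8.791766·62.05 = 129.020913
ŷ(62.8) = 129.020913 + 8.791766·62.8 = 681.143825
residual = y − ŷ = 444.6 − 681.143825 = -236.543825

-236.544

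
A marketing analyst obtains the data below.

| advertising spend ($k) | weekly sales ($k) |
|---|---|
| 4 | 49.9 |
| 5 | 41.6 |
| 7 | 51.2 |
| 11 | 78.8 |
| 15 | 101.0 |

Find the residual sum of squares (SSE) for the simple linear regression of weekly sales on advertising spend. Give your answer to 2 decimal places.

n = 5, Σx = 42, Σy = 322.5, Σxy = 3147.8, Σx² = 436, Σy² = 23252.45
Sxx = Σx² − (Σx)²/n = 436 − 352.8 = 83.2
Sxy = Σxy − (Σx)(Σy)/n = 3147.8 − 2709 = 438.8
Syy = Σy² − (Σy)²/n = 23252.45 − 20801.25 = 2451.2
b = Sxy/Sxx = 438.8/83.2 = 5.274038
SSE = Syy − b·Sxy = 2451.2 − 5.274038·438.8 = 136.951923

136.95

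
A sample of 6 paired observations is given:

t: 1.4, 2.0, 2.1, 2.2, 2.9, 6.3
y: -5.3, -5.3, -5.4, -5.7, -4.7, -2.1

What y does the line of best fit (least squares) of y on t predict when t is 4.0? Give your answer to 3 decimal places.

-3.883

n = 6, Σx = 16.9, Σy = -28.5, Σxy = -68.76, Σx² = 63.31
Sxx = Σx² − (Σx)²/n = 63.31 − 47.601667 = 15.708333
Sxy = Σxy − (Σx)(Σy)/n = -68.76 − (-80.275) = 11.515
b = Sxy/Sxx = 11.515/15.708333 = 0.733050
a = ȳ − b·x̄ = -4.75 − 0.733050·2.816667 = -6.814759
ŷ(4.0) = a + b·4.0 = -6.814759 + 0.733050·4 = -3.882557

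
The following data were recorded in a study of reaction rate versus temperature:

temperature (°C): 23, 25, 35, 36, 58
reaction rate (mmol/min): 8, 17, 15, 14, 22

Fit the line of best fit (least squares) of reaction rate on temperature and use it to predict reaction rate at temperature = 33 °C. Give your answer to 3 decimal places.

14.506

n = 5, Σx = 177, Σy = 76, Σxy = 2914, Σx² = 7039
Sxx = Σx² − (Σx)²/n = 7039 − 6265.8 = 773.2
Sxy = Σxy − (Σx)(Σy)/n = 2914 − 2690.4 = 223.6
b = Sxy/Sxx = 223.6/773.2 = 0.289188
a = ȳ − b·x̄ = 15.2 − 0.289188·35.4 = 4.962752
ŷ(33) = a + b·33 = 4.962752 + 0.289188·33 = 14.505949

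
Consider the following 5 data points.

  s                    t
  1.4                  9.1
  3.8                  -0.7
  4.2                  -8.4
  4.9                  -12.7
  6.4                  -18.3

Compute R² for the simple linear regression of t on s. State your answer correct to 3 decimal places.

0.953

n = 5, Σx = 20.7, Σy = -31, Σxy = -204.55, Σx² = 99.01, Σy² = 650.04
Sxx = Σx² − (Σx)²/n = 99.01 − 85.698 = 13.312
Sxy = Σxy − (Σx)(Σy)/n = -204.55 − (-128.34) = -76.21
Syy = Σy² − (Σy)²/n = 650.04 − 192.2 = 457.84
R² = Sxy²/(Sxx·Syy) = (-76.21)²/(13.312·457.84) = 0.952943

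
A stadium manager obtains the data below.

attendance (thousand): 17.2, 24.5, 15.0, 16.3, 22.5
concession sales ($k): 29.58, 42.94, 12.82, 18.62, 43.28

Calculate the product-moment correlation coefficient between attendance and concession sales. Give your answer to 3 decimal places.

0.948

n = 5, Σx = 95.5, Σy = 147.24, Σxy = 3030.412, Σx² = 1893.03, Σy² = 5103.0352
Sxx = Σx² − (Σx)²/n = 1893.03 − 1824.05 = 68.98
Sxy = Σxy − (Σx)(Σy)/n = 3030.412 − 2812.284 = 218.128
Syy = Σy² − (Σy)²/n = 5103.0352 − 4335.92352 = 767.11168
r = Sxy/√(Sxx·Syy) = 218.128/√(52915.363686) = 218.128/230.033397 = 0.948245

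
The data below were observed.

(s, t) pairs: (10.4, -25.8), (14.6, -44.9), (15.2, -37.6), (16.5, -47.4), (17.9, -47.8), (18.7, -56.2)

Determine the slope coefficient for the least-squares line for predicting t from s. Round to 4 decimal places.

n = 6, Σx = 93.3, Σy = -259.7, Σxy = -4184.04, Σx² = 1494.71
Sxx = Σx² − (Σx)²/n = 1494.71 − 1450.815 = 43.895
Sxy = Σxy − (Σx)(Σy)/n = -4184.04 − (-4038.335) = -145.705
b = Sxy/Sxx = -145.705/43.895 = -3.319399

-3.3194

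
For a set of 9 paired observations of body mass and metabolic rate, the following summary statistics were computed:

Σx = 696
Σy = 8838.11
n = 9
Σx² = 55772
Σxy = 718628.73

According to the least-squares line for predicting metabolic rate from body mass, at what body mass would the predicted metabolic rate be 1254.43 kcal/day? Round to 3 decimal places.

Sxx = Σx² − (Σx)²/n = 55772 − 53824 = 1948
Sxy = Σxy − (Σx)(Σy)/n = 718628.73 − 683480.506667 = 35148.223333
b = Sxy/Sxx = 35148.223333/1948 = 18.043236
a = ȳ − b·x̄ = 982.012222 − 18.043236·77.333333 = -413.331346
Set a + b·x = 1254.43: x = (1254.43 − (-413.331346)) / 18.043236 = 92.431389

92.431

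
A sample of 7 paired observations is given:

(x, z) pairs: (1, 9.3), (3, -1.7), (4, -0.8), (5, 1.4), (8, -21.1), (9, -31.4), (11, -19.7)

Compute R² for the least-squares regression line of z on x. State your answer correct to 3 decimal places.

0.798

n = 7, Σx = 41, Σy = -64, Σxy = -660.1, Σx² = 317, Σy² = 1911.24
Sxx = Σx² − (Σx)²/n = 317 − 240.142857 = 76.857143
Sxy = Σxy − (Σx)(Σy)/n = -660.1 − (-374.857143) = -285.242857
Syy = Σy² − (Σy)²/n = 1911.24 − 585.142857 = 1326.097143
R² = Sxy²/(Sxx·Syy) = (-285.242857)²/(76.857143·1326.097143) = 0.798307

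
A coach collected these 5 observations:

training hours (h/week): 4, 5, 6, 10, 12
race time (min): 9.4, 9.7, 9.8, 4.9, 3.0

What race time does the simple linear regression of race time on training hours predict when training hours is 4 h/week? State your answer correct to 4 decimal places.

n = 5, Σx = 37, Σy = 36.8, Σxy = 229.9, Σx² = 321
Sxx = Σx² − (Σx)²/n = 321 − 273.8 = 47.2
Sxy = Σxy − (Σx)(Σy)/n = 229.9 − 272.32 = -42.42
b = Sxy/Sxx = -42.42/47.2 = -0.898729
a = ȳ − b·x̄ = 7.36 − (-0.898729)·7.4 = 14.010593
ŷ(4) = a + b·4 = 14.010593 + (-0.898729)·4 = 10.415678

10.4157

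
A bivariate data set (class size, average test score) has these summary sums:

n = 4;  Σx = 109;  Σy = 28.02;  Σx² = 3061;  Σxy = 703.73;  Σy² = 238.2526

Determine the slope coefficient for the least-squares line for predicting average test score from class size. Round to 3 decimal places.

-0.659

Sxx = Σx² − (Σx)²/n = 3061 − 2970.25 = 90.75
Sxy = Σxy − (Σx)(Σy)/n = 703.73 − 763.545 = -59.815
b = Sxy/Sxx = -59.815/90.75 = -0.659118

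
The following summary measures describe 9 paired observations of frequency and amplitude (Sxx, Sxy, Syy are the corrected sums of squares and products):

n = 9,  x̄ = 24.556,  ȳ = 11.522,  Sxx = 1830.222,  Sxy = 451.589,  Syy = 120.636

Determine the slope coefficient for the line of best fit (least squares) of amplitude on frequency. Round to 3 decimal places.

0.247

b = Sxy/Sxx = 451.589/1830.222 = 0.246740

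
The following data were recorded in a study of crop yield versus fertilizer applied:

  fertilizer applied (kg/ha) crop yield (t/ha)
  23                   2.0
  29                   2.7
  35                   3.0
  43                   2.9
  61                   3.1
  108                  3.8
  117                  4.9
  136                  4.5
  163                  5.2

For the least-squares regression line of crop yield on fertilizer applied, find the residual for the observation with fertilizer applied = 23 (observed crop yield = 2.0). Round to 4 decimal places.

-0.4361

n = 9, Σx = 715, Σy = 32.1, Σxy = 2986.4, Σx² = 78583
Sxx = Σx² − (Σx)²/n = 78583 − 56802.777778 = 21780.222222
Sxy = Σxy − (Σx)(Σy)/n = 2986.4 − 2550.166667 = 436.233333
b = Sxy/Sxx = 436.233333/21780.222222 = 0.020029
a = ȳ − b·x̄ = 3.566667 − 0.020029·79.444444 = 1.975484
ŷ(23) = 1.975484 + 0.020029·23 = 2.436148
residual = y − ŷ = 2.0 − 2.436148 = -0.436148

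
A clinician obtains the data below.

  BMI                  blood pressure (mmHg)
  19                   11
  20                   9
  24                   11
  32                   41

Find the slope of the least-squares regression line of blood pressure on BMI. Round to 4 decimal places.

n = 4, Σx = 95, Σy = 72, Σxy = 1965, Σx² = 2361
Sxx = Σx² − (Σx)²/n = 2361 − 2256.25 = 104.75
Sxy = Σxy − (Σx)(Σy)/n = 1965 − 1710 = 255
b = Sxy/Sxx = 255/104.75 = 2.434368

2.4344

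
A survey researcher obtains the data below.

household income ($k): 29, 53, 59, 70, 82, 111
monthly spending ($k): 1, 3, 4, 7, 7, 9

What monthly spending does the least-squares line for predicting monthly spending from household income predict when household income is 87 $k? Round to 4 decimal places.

7.1960

n = 6, Σx = 404, Σy = 31, Σxy = 2487, Σx² = 31076
Sxx = Σx² − (Σx)²/n = 31076 − 27202.666667 = 3873.333333
Sxy = Σxy − (Σx)(Σy)/n = 2487 − 2087.333333 = 399.666667
b = Sxy/Sxx = 399.666667/3873.333333 = 0.103184
a = ȳ − b·x̄ = 5.166667 − 0.103184·67.333333 = -1.781067
ŷ(87) = a + b·87 = -1.781067 + 0.103184·87 = 7.195955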